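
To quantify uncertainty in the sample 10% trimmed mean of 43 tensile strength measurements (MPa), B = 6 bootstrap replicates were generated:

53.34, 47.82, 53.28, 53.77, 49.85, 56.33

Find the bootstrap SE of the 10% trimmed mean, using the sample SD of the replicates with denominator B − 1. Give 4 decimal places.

Bootstrap SE is the standard deviation of the 6 replicate 10% trimmed means.
Mean of replicates: (53.34 + 47.82 + 53.28 + 53.77 + 49.85 + 56.33) / 6 = 314.39000 / 6 = 52.39833
Sum of squared deviations: (+0.94167)² + (−4.57833)² + (+0.88167)² + (+1.37167)² + (−2.54833)² + (+3.93167)² = 46.45868
Variance = 46.45868 / 5 = 9.29174
SE* = √9.29174

SE* = 3.0482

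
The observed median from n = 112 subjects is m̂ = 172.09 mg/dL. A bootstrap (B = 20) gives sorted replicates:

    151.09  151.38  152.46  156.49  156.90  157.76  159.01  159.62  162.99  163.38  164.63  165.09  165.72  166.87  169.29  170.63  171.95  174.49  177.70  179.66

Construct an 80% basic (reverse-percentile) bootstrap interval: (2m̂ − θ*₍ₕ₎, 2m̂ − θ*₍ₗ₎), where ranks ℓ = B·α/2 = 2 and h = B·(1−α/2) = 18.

(169.69, 192.80)

Percentile endpoints at ranks 2 and 18: θ*₍2₎ = 151.38, θ*₍18₎ = 174.49.
Basic interval reflects these around m̂:
  lower = 2 × 172.09 − 174.49 = 169.69
  upper = 2 × 172.09 − 151.38 = 192.80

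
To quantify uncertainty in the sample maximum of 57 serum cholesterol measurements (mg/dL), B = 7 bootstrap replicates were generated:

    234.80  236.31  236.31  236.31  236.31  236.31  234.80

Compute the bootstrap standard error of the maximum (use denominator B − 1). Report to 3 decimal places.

SE* = 0.737

Bootstrap SE is the standard deviation of the 7 replicate maximums.
Mean of replicates: (234.80 + 236.31 + 236.31 + 236.31 + 236.31 + 236.31 + 234.80) / 7 = 1651.1500 / 7 = 235.8786
Sum of squared deviations: (−1.0786)² + (+0.4314)² + (+0.4314)² + (+0.4314)² + (+0.4314)² + (+0.4314)² + (−1.0786)² = 3.2573
Variance = 3.2573 / 6 = 0.5429
SE* = √0.5429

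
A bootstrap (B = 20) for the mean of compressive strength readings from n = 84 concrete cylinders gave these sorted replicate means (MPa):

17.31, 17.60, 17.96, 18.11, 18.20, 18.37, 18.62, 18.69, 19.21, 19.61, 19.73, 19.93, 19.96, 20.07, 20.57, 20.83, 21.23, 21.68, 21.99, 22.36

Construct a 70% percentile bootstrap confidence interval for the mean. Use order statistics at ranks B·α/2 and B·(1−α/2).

α = 0.30; lower rank = 20 × 0.150 = 3; upper rank = 20 × 0.850 = 17.
The 3rd smallest replicate is 17.96; the 17th is 21.23.

(17.96, 21.23)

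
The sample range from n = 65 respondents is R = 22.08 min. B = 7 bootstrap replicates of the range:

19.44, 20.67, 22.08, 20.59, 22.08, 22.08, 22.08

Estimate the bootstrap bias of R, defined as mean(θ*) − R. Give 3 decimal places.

mean(θ*) = (19.44 + 20.67 + 22.08 + 20.59 + 22.08 + 22.08 + 22.08) / 7 = 21.2886
bias = 21.2886 − 22.08

bias = −0.791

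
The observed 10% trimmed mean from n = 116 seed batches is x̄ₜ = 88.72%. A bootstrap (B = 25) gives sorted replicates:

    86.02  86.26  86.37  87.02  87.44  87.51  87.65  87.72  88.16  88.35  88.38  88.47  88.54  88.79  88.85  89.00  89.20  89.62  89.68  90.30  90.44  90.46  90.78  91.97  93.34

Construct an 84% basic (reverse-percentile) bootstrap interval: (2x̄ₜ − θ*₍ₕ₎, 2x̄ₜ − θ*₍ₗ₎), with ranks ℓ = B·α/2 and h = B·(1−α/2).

Percentile endpoints at ranks 2 and 23: θ*₍2₎ = 86.26, θ*₍23₎ = 90.78.
Basic interval reflects these around x̄ₜ:
  lower = 2 × 88.72 − 90.78 = 86.66
  upper = 2 × 88.72 − 86.26 = 91.18

(86.66, 91.18)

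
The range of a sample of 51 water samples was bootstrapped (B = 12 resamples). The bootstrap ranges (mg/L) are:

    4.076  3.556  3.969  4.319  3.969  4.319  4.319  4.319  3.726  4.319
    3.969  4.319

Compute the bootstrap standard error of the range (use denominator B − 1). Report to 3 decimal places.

Bootstrap SE is the standard deviation of the 12 replicate ranges.
Mean of replicates: (4.076 + 3.556 + 3.969 + 4.319 + 3.969 + 4.319 + 4.319 + 4.319 + 3.726 + 4.319 + 3.969 + 4.319) / 12 = 49.1790 / 12 = 4.0983
Sum of squared deviations: (−0.0223)² + (−0.5423)² + (−0.1293)² + (+0.2207)² + (−0.1293)² + (+0.2207)² + (+0.2207)² + (+0.2207)² + (−0.3723)² + (+0.2207)² + (−0.1293)² + (+0.2207)² = 0.7756
Variance = 0.7756 / 11 = 0.0705
SE* = √0.0705

SE* = 0.266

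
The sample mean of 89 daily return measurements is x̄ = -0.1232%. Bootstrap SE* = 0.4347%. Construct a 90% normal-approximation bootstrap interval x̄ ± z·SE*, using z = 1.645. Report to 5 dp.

Margin = 1.645 × 0.4347 = 0.715081
Interval: -0.1232 ± 0.715081

(-0.83828, 0.59188)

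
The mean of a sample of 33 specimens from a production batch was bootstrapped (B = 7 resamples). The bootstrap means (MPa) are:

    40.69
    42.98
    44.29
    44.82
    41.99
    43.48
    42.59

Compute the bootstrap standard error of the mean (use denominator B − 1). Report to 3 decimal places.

SE* = 1.398

Bootstrap SE is the standard deviation of the 7 replicate means.
Mean of replicates: (40.69 + 42.98 + 44.29 + 44.82 + 41.99 + 43.48 + 42.59) / 7 = 300.8400 / 7 = 42.9771
Sum of squared deviations: (−2.2871)² + (+0.0029)² + (+1.3129)² + (+1.8429)² + (−0.9871)² + (+0.5029)² + (−0.3871)² = 11.7279
Variance = 11.7279 / 6 = 1.9547
SE* = √1.9547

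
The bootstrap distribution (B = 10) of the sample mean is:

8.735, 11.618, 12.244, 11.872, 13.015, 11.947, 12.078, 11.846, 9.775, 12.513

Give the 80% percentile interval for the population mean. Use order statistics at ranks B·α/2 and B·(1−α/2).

(8.735, 12.513)

Sorted replicates: 8.735, 9.775, 11.618, 11.846, 11.872, 11.947, 12.078, 12.244, 12.513, 13.015
α = 0.20; lower rank = 10 × 0.100 = 1; upper rank = 10 × 0.900 = 9.
The 1st smallest replicate is 8.735; the 9th is 12.513.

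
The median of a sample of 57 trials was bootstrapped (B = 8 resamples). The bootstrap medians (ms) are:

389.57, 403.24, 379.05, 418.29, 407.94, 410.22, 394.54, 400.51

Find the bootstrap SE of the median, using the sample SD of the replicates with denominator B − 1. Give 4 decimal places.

Bootstrap SE is the standard deviation of the 8 replicate medians.
Mean of replicates: (389.57 + 403.24 + 379.05 + 418.29 + 407.94 + 410.22 + 394.54 + 400.51) / 8 = 3203.36000 / 8 = 400.42000
Sum of squared deviations: (−10.85000)² + (+2.82000)² + (−21.37000)² + (+17.87000)² + (+7.52000)² + (+9.80000)² + (−5.88000)² + (+0.09000)² = 1088.86160
Variance = 1088.86160 / 7 = 155.55166
SE* = √155.55166

SE* = 12.4720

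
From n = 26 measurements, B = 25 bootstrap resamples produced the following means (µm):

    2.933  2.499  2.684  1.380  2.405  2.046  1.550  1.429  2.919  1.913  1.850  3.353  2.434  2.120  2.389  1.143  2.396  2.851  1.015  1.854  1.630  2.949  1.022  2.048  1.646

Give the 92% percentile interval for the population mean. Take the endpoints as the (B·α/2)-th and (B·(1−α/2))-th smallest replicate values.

Sorted replicates: 1.015, 1.022, 1.143, 1.380, 1.429, 1.550, 1.630, 1.646, 1.850, 1.854, 1.913, 2.046, 2.048, 2.120, 2.389, 2.396, 2.405, 2.434, 2.499, 2.684, 2.851, 2.919, 2.933, 2.949, 3.353
α = 0.08; lower rank = 25 × 0.040 = 1; upper rank = 25 × 0.960 = 24.
The 1st smallest replicate is 1.015; the 24th is 2.949.

(1.015, 2.949)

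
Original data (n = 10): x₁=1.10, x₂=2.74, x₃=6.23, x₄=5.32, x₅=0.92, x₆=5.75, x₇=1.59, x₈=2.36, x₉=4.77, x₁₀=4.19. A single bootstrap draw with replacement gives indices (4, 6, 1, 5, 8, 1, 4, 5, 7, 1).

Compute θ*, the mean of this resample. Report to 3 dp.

Resample values: 5.32, 5.75, 1.10, 0.92, 2.36, 1.10, 5.32, 0.92, 1.59, 1.10.
Mean = (5.32 + 5.75 + 1.10 + 0.92 + 2.36 + 1.10 + 5.32 + 0.92 + 1.59 + 1.10) / 10 = 25.480 / 10 = 2.548

θ* = 2.548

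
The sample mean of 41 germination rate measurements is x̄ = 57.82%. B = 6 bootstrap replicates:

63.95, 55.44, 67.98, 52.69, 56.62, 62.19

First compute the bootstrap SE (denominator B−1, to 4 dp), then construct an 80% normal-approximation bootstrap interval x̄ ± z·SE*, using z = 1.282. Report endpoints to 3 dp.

(50.355, 65.285)

Mean of replicates = 59.8117; sum of squared deviations = 169.5203; SE* = √(169.5203/5) = 5.8227
Margin = 1.282 × 5.8227 = 7.4647
Interval: 57.82 ± 7.4647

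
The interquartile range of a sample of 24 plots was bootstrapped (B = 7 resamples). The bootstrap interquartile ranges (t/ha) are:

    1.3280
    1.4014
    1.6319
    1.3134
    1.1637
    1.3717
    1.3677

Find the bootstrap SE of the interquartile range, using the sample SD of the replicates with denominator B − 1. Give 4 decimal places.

SE* = 0.1397

Bootstrap SE is the standard deviation of the 7 replicate interquartile ranges.
Mean of replicates: (1.3280 + 1.4014 + 1.6319 + 1.3134 + 1.1637 + 1.3717 + 1.3677) / 7 = 9.57780 / 7 = 1.36826
Sum of squared deviations: (−0.04026)² + (+0.03314)² + (+0.26364)² + (−0.05486)² + (−0.20456)² + (+0.00344)² + (−0.00056)² = 0.11709
Variance = 0.11709 / 6 = 0.01952
SE* = √0.01952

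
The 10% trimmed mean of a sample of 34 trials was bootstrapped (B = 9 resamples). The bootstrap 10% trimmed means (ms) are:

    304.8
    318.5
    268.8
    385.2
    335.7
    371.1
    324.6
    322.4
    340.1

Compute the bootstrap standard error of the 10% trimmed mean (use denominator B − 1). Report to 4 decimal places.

Bootstrap SE is the standard deviation of the 9 replicate 10% trimmed means.
Mean of replicates: (304.8 + 318.5 + 268.8 + 385.2 + 335.7 + 371.1 + 324.6 + 322.4 + 340.1) / 9 = 2971.20000 / 9 = 330.13333
Sum of squared deviations: (−25.33333)² + (−11.63333)² + (−61.33333)² + (+55.06667)² + (+5.56667)² + (+40.96667)² + (−5.53333)² + (−7.73333)² + (+9.96667)² = 9470.24000
Variance = 9470.24000 / 8 = 1183.78000
SE* = √1183.78000

SE* = 34.4061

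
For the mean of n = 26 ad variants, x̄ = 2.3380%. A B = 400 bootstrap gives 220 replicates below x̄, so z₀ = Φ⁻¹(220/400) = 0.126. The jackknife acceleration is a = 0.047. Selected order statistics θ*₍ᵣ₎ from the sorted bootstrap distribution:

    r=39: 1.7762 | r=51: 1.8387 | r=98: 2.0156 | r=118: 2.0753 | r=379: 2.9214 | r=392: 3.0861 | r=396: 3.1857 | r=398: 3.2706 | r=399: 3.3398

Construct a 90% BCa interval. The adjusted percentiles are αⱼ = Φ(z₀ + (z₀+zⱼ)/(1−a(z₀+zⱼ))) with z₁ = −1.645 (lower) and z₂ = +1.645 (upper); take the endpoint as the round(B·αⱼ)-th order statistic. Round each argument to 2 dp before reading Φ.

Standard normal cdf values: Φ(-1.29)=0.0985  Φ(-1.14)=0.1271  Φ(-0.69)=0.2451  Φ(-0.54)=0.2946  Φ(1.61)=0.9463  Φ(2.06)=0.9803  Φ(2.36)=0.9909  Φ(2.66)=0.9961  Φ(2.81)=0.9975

Lower: z₀ + z₁ = 0.126 + (-1.645) = -1.519; 1 − a(z₀+z₁) = 1 − (0.047)(-1.519) = 1.0714; argument = 0.126 + (-1.519)/1.0714 = -1.2918 → -1.29.
α₁ = Φ(-1.29) = 0.0985; rank = round(400 × 0.0985) = 39; θ*₍39₎ = 1.7762.
Upper: z₀ + z₂ = 1.771; 1 − a(z₀+z₂) = 0.9168; argument = 2.0578 → 2.06; α₂ = 0.9803; rank = 392; θ*₍392₎ = 3.0861.

(1.7762, 3.0861)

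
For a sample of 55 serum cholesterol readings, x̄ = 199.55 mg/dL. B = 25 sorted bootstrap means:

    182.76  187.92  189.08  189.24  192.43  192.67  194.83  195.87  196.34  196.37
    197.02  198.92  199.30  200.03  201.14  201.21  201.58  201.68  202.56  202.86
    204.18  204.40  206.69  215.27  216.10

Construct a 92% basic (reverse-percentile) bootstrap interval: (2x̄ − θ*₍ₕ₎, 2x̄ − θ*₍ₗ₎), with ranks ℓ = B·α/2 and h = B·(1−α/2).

(183.83, 216.34)

Percentile endpoints at ranks 1 and 24: θ*₍1₎ = 182.76, θ*₍24₎ = 215.27.
Basic interval reflects these around x̄:
  lower = 2 × 199.55 − 215.27 = 183.83
  upper = 2 × 199.55 − 182.76 = 216.34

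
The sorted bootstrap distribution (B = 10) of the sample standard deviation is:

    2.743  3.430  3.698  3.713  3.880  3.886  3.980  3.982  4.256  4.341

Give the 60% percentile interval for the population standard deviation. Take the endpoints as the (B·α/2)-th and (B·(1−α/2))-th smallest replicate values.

α = 0.40; lower rank = 10 × 0.200 = 2; upper rank = 10 × 0.800 = 8.
The 2nd smallest replicate is 3.430; the 8th is 3.982.

(3.430, 3.982)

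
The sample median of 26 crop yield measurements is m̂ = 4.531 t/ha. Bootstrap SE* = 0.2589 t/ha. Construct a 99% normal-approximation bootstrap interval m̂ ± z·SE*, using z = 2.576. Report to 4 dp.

(3.8641, 5.1979)

Margin = 2.576 × 0.2589 = 0.66693
Interval: 4.531 ± 0.66693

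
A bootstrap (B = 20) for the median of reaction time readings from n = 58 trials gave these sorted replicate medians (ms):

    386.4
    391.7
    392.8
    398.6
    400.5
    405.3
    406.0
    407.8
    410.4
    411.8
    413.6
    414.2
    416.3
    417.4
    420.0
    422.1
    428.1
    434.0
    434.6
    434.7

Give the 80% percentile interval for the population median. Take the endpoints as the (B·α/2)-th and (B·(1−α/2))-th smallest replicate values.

α = 0.20; lower rank = 20 × 0.100 = 2; upper rank = 20 × 0.900 = 18.
The 2nd smallest replicate is 391.7; the 18th is 434.0.

(391.7, 434.0)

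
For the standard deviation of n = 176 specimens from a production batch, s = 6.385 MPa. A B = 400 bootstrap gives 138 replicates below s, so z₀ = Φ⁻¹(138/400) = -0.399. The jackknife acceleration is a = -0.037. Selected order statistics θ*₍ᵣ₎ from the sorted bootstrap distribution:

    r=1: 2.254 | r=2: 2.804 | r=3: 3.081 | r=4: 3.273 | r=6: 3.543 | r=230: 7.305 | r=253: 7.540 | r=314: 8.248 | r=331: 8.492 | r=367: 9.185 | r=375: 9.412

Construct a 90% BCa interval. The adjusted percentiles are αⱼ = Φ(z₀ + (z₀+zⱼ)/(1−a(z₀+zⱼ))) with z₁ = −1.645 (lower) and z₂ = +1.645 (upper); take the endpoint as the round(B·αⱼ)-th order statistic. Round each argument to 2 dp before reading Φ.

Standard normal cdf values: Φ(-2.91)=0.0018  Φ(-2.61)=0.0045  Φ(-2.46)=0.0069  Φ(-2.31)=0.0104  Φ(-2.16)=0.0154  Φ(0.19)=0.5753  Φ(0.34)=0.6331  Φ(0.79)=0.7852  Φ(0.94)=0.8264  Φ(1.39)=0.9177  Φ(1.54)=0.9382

Lower: z₀ + z₁ = -0.399 + (-1.645) = -2.044; 1 − a(z₀+z₁) = 1 − (-0.037)(-2.044) = 0.9244; argument = -0.399 + (-2.044)/0.9244 = -2.6102 → -2.61.
α₁ = Φ(-2.61) = 0.0045; rank = round(400 × 0.0045) = 2; θ*₍2₎ = 2.804.
Upper: z₀ + z₂ = 1.246; 1 − a(z₀+z₂) = 1.0461; argument = 0.7921 → 0.79; α₂ = 0.7852; rank = 314; θ*₍314₎ = 8.248.

(2.804, 8.248)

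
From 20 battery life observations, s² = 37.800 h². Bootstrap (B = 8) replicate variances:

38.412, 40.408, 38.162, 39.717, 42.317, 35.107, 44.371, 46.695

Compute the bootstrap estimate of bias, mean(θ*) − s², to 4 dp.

bias = +2.8486

mean(θ*) = (38.412 + 40.408 + 38.162 + 39.717 + 42.317 + 35.107 + 44.371 + 46.695) / 8 = 40.64863
bias = 40.64863 − 37.800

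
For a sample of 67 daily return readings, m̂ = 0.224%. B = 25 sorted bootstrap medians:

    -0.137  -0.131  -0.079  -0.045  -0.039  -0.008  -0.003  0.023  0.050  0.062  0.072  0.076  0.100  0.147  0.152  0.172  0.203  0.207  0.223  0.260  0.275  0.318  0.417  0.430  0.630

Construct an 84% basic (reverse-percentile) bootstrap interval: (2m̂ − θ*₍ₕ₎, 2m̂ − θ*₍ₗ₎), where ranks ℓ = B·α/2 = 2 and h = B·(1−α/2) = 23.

Percentile endpoints at ranks 2 and 23: θ*₍2₎ = -0.131, θ*₍23₎ = 0.417.
Basic interval reflects these around m̂:
  lower = 2 × 0.224 − 0.417 = 0.031
  upper = 2 × 0.224 − -0.131 = 0.579

(0.031, 0.579)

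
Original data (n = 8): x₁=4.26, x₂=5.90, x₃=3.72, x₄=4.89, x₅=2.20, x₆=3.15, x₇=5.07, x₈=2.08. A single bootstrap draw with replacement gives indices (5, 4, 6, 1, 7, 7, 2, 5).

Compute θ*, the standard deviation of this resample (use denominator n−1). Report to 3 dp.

Resample values: 2.20, 4.89, 3.15, 4.26, 5.07, 5.07, 5.90, 2.20.
Mean = 4.0925; sum of squared deviations = 13.8936
s² = 13.8936 / 7 = 1.9848
s = √1.9848 = 1.409

θ* = 1.409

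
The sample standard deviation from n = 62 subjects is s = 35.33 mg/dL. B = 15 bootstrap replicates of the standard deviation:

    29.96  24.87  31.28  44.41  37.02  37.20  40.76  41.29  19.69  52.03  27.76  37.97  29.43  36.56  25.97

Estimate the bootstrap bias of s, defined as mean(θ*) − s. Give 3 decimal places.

bias = −0.917

mean(θ*) = (29.96 + 24.87 + 31.28 + 44.41 + 37.02 + 37.20 + 40.76 + 41.29 + 19.69 + 52.03 + 27.76 + 37.97 + 29.43 + 36.56 + 25.97) / 15 = 34.4133
bias = 34.4133 − 35.33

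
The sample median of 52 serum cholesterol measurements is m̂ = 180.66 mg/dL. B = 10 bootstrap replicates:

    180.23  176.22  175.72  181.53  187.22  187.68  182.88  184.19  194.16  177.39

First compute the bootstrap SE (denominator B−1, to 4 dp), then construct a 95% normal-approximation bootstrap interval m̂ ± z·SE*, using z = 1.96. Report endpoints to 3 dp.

(169.247, 192.073)

Mean of replicates = 182.7220; sum of squared deviations = 305.1868; SE* = √(305.1868/9) = 5.8232
Margin = 1.96 × 5.8232 = 11.4135
Interval: 180.66 ± 11.4135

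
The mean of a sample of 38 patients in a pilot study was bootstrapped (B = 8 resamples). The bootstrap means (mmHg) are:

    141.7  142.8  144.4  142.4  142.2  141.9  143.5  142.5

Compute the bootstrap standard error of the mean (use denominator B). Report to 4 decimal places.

Bootstrap SE is the standard deviation of the 8 replicate means.
Mean of replicates: (141.7 + 142.8 + 144.4 + 142.4 + 142.2 + 141.9 + 143.5 + 142.5) / 8 = 1141.40000 / 8 = 142.67500
Sum of squared deviations: (−0.97500)² + (+0.12500)² + (+1.72500)² + (−0.27500)² + (−0.47500)² + (−0.77500)² + (+0.82500)² + (−0.17500)² = 5.55500
Variance = 5.55500 / 8 = 0.69438
SE* = √0.69438

SE* = 0.8333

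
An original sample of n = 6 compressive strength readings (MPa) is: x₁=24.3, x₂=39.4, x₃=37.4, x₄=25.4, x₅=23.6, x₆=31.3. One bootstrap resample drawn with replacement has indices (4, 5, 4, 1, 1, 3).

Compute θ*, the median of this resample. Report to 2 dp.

θ* = 24.85

Resample values: 25.4, 23.6, 25.4, 24.3, 24.3, 37.4.
Sorted: 23.6, 24.3, 24.3, 25.4, 25.4, 37.4
Median = average of the two middle values = 24.85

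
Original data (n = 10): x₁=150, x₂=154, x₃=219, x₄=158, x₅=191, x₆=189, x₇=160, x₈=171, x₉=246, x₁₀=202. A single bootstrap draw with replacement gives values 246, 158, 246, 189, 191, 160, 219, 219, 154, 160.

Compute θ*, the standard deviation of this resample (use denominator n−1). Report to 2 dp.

θ* = 36.36

Mean = 194.2000; sum of squared deviations = 11899.6000
s² = 11899.6000 / 9 = 1322.1778
s = √1322.1778 = 36.36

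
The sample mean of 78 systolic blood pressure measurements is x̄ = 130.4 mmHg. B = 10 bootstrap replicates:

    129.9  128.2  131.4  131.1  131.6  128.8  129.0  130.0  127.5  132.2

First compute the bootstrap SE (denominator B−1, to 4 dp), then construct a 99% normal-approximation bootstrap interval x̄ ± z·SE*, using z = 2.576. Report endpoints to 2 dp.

(126.33, 134.47)

Mean of replicates = 129.9700; sum of squared deviations = 22.5010; SE* = √(22.5010/9) = 1.5812
Margin = 2.576 × 1.5812 = 4.073
Interval: 130.4 ± 4.073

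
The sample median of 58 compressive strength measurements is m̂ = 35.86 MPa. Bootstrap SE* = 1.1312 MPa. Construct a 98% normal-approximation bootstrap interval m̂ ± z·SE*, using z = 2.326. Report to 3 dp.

(33.229, 38.491)

Margin = 2.326 × 1.1312 = 2.6312
Interval: 35.86 ± 2.6312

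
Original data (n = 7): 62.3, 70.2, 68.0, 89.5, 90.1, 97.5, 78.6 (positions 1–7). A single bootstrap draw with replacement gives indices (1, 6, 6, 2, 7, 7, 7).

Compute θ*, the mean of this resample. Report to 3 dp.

θ* = 80.471

Resample values: 62.3, 97.5, 97.5, 70.2, 78.6, 78.6, 78.6.
Mean = (62.3 + 97.5 + 97.5 + 70.2 + 78.6 + 78.6 + 78.6) / 7 = 563.30 / 7 = 80.471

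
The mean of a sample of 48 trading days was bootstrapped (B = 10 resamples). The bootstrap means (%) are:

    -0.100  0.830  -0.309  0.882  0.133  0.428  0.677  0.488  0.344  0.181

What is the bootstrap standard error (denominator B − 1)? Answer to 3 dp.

Bootstrap SE is the standard deviation of the 10 replicate means.
Mean of replicates: ((-0.100) + 0.830 + (-0.309) + 0.882 + 0.133 + 0.428 + 0.677 + 0.488 + 0.344 + 0.181) / 10 = 3.5540 / 10 = 0.3554
Sum of squared deviations: (−0.4554)² + (+0.4746)² + (−0.6644)² + (+0.5266)² + (−0.2224)² + (+0.0726)² + (+0.3216)² + (+0.1326)² + (−0.0114)² + (−0.1744)² = 1.3577
Variance = 1.3577 / 9 = 0.1509
SE* = √0.1509

SE* = 0.388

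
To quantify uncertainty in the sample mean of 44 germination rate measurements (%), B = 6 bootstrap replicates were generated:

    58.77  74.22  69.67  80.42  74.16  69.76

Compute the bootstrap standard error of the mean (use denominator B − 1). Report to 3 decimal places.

Bootstrap SE is the standard deviation of the 6 replicate means.
Mean of replicates: (58.77 + 74.22 + 69.67 + 80.42 + 74.16 + 69.76) / 6 = 427.0000 / 6 = 71.1667
Sum of squared deviations: (−12.3967)² + (+3.0533)² + (−1.4967)² + (+9.2533)² + (+2.9933)² + (−1.4067)² = 261.8031
Variance = 261.8031 / 5 = 52.3606
SE* = √52.3606

SE* = 7.236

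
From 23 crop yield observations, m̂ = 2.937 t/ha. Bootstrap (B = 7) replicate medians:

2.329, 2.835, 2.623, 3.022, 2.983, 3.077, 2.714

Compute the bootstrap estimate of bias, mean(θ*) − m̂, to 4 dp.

mean(θ*) = (2.329 + 2.835 + 2.623 + 3.022 + 2.983 + 3.077 + 2.714) / 7 = 2.79757
bias = 2.79757 − 2.937

bias = −0.1394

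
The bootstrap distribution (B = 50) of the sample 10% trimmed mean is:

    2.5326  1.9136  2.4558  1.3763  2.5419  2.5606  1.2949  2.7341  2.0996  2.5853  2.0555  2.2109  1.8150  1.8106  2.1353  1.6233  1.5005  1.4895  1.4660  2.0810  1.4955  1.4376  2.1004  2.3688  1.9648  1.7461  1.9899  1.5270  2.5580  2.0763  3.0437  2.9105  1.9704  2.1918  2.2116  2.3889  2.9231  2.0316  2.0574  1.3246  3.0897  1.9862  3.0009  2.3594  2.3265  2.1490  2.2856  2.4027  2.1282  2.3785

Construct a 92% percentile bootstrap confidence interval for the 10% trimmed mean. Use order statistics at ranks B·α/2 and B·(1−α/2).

Sorted replicates: 1.2949, 1.3246, 1.3763, 1.4376, 1.4660, 1.4895, 1.4955, 1.5005, 1.5270, 1.6233, 1.7461, 1.8106, 1.8150, 1.9136, 1.9648, 1.9704, 1.9862, 1.9899, 2.0316, 2.0555, 2.0574, 2.0763, 2.0810, 2.0996, 2.1004, 2.1282, 2.1353, 2.1490, 2.1918, 2.2109, 2.2116, 2.2856, 2.3265, 2.3594, 2.3688, 2.3785, 2.3889, 2.4027, 2.4558, 2.5326, 2.5419, 2.5580, 2.5606, 2.5853, 2.7341, 2.9105, 2.9231, 3.0009, 3.0437, 3.0897
α = 0.08; lower rank = 50 × 0.040 = 2; upper rank = 50 × 0.960 = 48.
The 2nd smallest replicate is 1.3246; the 48th is 3.0009.

(1.3246, 3.0009)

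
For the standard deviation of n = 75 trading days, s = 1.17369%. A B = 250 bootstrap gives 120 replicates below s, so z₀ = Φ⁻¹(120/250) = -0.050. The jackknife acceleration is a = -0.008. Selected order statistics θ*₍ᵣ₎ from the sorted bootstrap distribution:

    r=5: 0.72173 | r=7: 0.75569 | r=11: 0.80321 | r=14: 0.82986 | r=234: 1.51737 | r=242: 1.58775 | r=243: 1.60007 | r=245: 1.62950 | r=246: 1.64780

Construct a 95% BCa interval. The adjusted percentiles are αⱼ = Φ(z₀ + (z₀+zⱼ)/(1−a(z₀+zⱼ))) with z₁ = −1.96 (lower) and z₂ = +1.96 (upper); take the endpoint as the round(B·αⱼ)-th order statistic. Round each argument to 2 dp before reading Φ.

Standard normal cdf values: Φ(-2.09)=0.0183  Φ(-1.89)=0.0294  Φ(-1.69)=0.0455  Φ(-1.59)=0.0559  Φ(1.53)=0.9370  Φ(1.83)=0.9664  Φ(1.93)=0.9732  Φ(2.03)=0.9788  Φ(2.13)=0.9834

(0.72173, 1.58775)

Lower: z₀ + z₁ = -0.050 + (-1.960) = -2.010; 1 − a(z₀+z₁) = 1 − (-0.008)(-2.010) = 0.9839; argument = -0.050 + (-2.010)/0.9839 = -2.0928 → -2.09.
α₁ = Φ(-2.09) = 0.0183; rank = round(250 × 0.0183) = 5; θ*₍5₎ = 0.72173.
Upper: z₀ + z₂ = 1.910; 1 − a(z₀+z₂) = 1.0153; argument = 1.8313 → 1.83; α₂ = 0.9664; rank = 242; θ*₍242₎ = 1.58775.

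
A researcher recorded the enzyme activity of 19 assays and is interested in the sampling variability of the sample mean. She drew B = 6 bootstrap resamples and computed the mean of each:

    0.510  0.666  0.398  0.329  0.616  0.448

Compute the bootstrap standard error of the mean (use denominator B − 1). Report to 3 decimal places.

Bootstrap SE is the standard deviation of the 6 replicate means.
Mean of replicates: (0.510 + 0.666 + 0.398 + 0.329 + 0.616 + 0.448) / 6 = 2.9670 / 6 = 0.4945
Sum of squared deviations: (+0.0155)² + (+0.1715)² + (−0.0965)² + (−0.1655)² + (+0.1215)² + (−0.0465)² = 0.0833
Variance = 0.0833 / 5 = 0.0167
SE* = √0.0167

SE* = 0.129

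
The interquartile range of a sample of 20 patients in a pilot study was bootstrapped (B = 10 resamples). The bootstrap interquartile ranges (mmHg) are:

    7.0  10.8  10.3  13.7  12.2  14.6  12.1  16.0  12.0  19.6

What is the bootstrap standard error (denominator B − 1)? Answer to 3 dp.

Bootstrap SE is the standard deviation of the 10 replicate interquartile ranges.
Mean of replicates: (7.0 + 10.8 + 10.3 + 13.7 + 12.2 + 14.6 + 12.1 + 16.0 + 12.0 + 19.6) / 10 = 128.3000 / 10 = 12.8300
Sum of squared deviations: (−5.8300)² + (−2.0300)² + (−2.5300)² + (+0.8700)² + (−0.6300)² + (+1.7700)² + (−0.7300)² + (+3.1700)² + (−0.8300)² + (+6.7700)² = 105.9010
Variance = 105.9010 / 9 = 11.7668
SE* = √11.7668

SE* = 3.430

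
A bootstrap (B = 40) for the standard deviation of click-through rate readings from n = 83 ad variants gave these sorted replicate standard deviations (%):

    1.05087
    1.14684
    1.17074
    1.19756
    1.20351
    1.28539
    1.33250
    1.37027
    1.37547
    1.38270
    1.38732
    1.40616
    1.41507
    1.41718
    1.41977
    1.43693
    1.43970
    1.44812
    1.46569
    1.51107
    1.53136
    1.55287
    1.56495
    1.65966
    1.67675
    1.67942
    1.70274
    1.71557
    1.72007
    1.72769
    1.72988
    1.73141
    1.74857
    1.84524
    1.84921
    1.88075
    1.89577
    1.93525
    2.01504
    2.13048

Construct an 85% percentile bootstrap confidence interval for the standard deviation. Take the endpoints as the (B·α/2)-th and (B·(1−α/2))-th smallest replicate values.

(1.17074, 1.89577)

α = 0.15; lower rank = 40 × 0.075 = 3; upper rank = 40 × 0.925 = 37.
The 3rd smallest replicate is 1.17074; the 37th is 1.89577.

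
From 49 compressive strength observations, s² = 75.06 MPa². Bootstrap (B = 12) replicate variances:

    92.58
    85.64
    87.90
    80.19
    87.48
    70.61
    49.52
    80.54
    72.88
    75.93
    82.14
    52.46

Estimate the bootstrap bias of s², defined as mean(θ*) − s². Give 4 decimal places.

mean(θ*) = (92.58 + 85.64 + 87.90 + 80.19 + 87.48 + 70.61 + 49.52 + 80.54 + 72.88 + 75.93 + 82.14 + 52.46) / 12 = 76.48917
bias = 76.48917 − 75.06

bias = +1.4292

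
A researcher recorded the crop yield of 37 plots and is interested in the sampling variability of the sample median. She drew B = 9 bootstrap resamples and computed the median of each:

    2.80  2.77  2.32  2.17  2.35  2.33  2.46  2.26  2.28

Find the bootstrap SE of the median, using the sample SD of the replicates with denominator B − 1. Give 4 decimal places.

SE* = 0.2233

Bootstrap SE is the standard deviation of the 9 replicate medians.
Mean of replicates: (2.80 + 2.77 + 2.32 + 2.17 + 2.35 + 2.33 + 2.46 + 2.26 + 2.28) / 9 = 21.74000 / 9 = 2.41556
Sum of squared deviations: (+0.38444)² + (+0.35444)² + (−0.09556)² + (−0.24556)² + (−0.06556)² + (−0.08556)² + (+0.04444)² + (−0.15556)² + (−0.13556)² = 0.39902
Variance = 0.39902 / 8 = 0.04988
SE* = √0.04988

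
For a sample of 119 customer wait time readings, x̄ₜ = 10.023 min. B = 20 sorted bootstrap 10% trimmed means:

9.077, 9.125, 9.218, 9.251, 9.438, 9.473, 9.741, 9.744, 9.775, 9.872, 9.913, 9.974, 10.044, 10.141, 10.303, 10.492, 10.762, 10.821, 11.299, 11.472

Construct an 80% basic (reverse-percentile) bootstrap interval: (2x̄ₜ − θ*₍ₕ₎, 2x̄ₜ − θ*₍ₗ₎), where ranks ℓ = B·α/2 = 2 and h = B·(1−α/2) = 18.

(9.225, 10.921)

Percentile endpoints at ranks 2 and 18: θ*₍2₎ = 9.125, θ*₍18₎ = 10.821.
Basic interval reflects these around x̄ₜ:
  lower = 2 × 10.023 − 10.821 = 9.225
  upper = 2 × 10.023 − 9.125 = 10.921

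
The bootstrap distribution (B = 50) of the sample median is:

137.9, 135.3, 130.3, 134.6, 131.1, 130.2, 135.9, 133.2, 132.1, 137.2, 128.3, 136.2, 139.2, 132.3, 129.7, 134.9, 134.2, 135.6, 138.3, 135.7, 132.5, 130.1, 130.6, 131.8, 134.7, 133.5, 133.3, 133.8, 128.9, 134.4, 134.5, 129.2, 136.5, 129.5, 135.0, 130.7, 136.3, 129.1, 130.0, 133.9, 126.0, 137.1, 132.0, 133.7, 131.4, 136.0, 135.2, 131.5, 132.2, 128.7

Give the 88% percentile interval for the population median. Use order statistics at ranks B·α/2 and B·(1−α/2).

Sorted replicates: 126.0, 128.3, 128.7, 128.9, 129.1, 129.2, 129.5, 129.7, 130.0, 130.1, 130.2, 130.3, 130.6, 130.7, 131.1, 131.4, 131.5, 131.8, 132.0, 132.1, 132.2, 132.3, 132.5, 133.2, 133.3, 133.5, 133.7, 133.8, 133.9, 134.2, 134.4, 134.5, 134.6, 134.7, 134.9, 135.0, 135.2, 135.3, 135.6, 135.7, 135.9, 136.0, 136.2, 136.3, 136.5, 137.1, 137.2, 137.9, 138.3, 139.2
α = 0.12; lower rank = 50 × 0.060 = 3; upper rank = 50 × 0.940 = 47.
The 3rd smallest replicate is 128.7; the 47th is 137.2.

(128.7, 137.2)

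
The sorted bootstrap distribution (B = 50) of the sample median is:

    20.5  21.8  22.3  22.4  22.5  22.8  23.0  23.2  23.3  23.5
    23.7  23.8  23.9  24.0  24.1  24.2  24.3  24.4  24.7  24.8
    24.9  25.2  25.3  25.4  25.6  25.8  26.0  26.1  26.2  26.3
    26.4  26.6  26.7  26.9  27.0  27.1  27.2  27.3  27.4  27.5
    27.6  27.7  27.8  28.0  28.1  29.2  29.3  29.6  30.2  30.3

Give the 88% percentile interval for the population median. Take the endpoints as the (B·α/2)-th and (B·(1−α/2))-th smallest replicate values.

α = 0.12; lower rank = 50 × 0.060 = 3; upper rank = 50 × 0.940 = 47.
The 3rd smallest replicate is 22.3; the 47th is 29.3.

(22.3, 29.3)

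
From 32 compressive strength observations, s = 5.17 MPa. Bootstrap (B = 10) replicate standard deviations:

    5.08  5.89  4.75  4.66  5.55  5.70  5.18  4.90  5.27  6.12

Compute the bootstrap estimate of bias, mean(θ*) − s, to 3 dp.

mean(θ*) = (5.08 + 5.89 + 4.75 + 4.66 + 5.55 + 5.70 + 5.18 + 4.90 + 5.27 + 6.12) / 10 = 5.3100
bias = 5.3100 − 5.17

bias = +0.140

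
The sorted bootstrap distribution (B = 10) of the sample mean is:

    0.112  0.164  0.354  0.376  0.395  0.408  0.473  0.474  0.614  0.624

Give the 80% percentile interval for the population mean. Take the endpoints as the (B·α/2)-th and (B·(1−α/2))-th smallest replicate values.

(0.112, 0.614)

α = 0.20; lower rank = 10 × 0.100 = 1; upper rank = 10 × 0.900 = 9.
The 1st smallest replicate is 0.112; the 9th is 0.614.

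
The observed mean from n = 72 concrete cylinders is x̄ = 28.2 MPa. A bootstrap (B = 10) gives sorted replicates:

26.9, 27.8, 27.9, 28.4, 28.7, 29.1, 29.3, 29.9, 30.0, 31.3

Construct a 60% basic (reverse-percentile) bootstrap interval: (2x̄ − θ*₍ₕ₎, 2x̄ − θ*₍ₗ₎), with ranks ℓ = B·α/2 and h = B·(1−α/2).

Percentile endpoints at ranks 2 and 8: θ*₍2₎ = 27.8, θ*₍8₎ = 29.9.
Basic interval reflects these around x̄:
  lower = 2 × 28.2 − 29.9 = 26.5
  upper = 2 × 28.2 − 27.8 = 28.6

(26.5, 28.6)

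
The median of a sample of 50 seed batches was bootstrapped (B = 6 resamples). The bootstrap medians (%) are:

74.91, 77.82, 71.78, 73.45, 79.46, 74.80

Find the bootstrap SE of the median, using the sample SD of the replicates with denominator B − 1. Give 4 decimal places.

SE* = 2.8228

Bootstrap SE is the standard deviation of the 6 replicate medians.
Mean of replicates: (74.91 + 77.82 + 71.78 + 73.45 + 79.46 + 74.80) / 6 = 452.22000 / 6 = 75.37000
Sum of squared deviations: (−0.46000)² + (+2.45000)² + (−3.59000)² + (−1.92000)² + (+4.09000)² + (−0.57000)² = 39.84160
Variance = 39.84160 / 5 = 7.96832
SE* = √7.96832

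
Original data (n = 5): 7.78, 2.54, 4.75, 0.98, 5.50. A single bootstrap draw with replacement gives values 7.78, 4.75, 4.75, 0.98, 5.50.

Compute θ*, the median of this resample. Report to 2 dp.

θ* = 4.75

Sorted: 0.98, 4.75, 4.75, 5.50, 7.78
Median = middle value = 4.75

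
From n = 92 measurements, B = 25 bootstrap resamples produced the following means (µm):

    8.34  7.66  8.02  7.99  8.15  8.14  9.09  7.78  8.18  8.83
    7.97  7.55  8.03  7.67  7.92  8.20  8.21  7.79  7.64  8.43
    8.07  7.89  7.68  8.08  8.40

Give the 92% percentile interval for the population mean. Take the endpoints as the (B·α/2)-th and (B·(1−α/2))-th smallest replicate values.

(7.55, 8.83)

Sorted replicates: 7.55, 7.64, 7.66, 7.67, 7.68, 7.78, 7.79, 7.89, 7.92, 7.97, 7.99, 8.02, 8.03, 8.07, 8.08, 8.14, 8.15, 8.18, 8.20, 8.21, 8.34, 8.40, 8.43, 8.83, 9.09
α = 0.08; lower rank = 25 × 0.040 = 1; upper rank = 25 × 0.960 = 24.
The 1st smallest replicate is 7.55; the 24th is 8.83.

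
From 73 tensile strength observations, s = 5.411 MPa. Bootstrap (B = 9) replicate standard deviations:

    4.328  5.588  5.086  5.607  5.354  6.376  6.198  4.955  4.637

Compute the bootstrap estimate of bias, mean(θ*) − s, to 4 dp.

bias = −0.0633

mean(θ*) = (4.328 + 5.588 + 5.086 + 5.607 + 5.354 + 6.376 + 6.198 + 4.955 + 4.637) / 9 = 5.34767
bias = 5.34767 − 5.411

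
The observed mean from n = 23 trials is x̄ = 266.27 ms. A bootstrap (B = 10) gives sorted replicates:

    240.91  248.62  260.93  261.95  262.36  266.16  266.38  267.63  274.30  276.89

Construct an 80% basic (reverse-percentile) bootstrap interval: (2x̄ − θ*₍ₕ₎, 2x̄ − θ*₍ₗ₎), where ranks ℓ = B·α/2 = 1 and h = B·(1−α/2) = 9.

Percentile endpoints at ranks 1 and 9: θ*₍1₎ = 240.91, θ*₍9₎ = 274.30.
Basic interval reflects these around x̄:
  lower = 2 × 266.27 − 274.30 = 258.24
  upper = 2 × 266.27 − 240.91 = 291.63

(258.24, 291.63)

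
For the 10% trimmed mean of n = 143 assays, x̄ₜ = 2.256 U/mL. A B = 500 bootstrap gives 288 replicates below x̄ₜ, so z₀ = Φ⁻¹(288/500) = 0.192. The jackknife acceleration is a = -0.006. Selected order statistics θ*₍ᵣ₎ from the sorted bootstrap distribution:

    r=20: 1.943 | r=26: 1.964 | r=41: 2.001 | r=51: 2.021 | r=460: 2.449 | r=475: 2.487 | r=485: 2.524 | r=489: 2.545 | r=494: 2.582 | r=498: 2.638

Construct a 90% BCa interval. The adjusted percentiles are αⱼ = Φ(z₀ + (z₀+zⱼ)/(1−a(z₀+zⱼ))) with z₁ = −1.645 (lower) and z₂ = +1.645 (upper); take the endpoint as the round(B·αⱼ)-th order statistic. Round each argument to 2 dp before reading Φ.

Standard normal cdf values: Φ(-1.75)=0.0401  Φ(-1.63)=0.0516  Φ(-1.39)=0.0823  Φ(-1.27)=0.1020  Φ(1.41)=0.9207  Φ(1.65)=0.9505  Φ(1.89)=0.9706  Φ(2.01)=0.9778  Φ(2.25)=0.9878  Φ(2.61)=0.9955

Lower: z₀ + z₁ = 0.192 + (-1.645) = -1.453; 1 − a(z₀+z₁) = 1 − (-0.006)(-1.453) = 0.9913; argument = 0.192 + (-1.453)/0.9913 = -1.2738 → -1.27.
α₁ = Φ(-1.27) = 0.1020; rank = round(500 × 0.1020) = 51; θ*₍51₎ = 2.021.
Upper: z₀ + z₂ = 1.837; 1 − a(z₀+z₂) = 1.0110; argument = 2.0090 → 2.01; α₂ = 0.9778; rank = 489; θ*₍489₎ = 2.545.

(2.021, 2.545)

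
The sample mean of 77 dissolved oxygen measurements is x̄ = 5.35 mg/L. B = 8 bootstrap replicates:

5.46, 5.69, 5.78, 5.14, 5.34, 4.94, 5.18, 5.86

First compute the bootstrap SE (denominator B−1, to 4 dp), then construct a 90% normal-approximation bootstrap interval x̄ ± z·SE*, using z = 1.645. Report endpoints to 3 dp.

Mean of replicates = 5.4238; sum of squared deviations = 0.7704; SE* = √(0.7704/7) = 0.3317
Margin = 1.645 × 0.3317 = 0.5456
Interval: 5.35 ± 0.5456

(4.804, 5.896)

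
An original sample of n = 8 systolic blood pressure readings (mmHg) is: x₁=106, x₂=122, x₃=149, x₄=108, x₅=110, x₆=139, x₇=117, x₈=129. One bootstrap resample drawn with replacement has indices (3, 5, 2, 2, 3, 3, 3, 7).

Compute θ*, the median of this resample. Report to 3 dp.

θ* = 135.500

Resample values: 149, 110, 122, 122, 149, 149, 149, 117.
Sorted: 110, 117, 122, 122, 149, 149, 149, 149
Median = average of the two middle values = 135.500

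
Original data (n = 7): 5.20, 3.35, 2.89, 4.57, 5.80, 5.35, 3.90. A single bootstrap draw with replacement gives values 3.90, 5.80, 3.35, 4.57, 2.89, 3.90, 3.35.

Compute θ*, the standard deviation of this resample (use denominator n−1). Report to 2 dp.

Mean = 3.9657; sum of squared deviations = 5.6538
s² = 5.6538 / 6 = 0.9423
s = √0.9423 = 0.97

θ* = 0.97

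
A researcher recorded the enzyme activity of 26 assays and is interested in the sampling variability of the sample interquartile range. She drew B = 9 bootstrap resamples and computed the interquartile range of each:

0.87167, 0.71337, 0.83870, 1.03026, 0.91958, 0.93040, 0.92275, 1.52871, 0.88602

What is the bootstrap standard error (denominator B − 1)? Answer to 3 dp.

Bootstrap SE is the standard deviation of the 9 replicate interquartile ranges.
Mean of replicates: (0.87167 + 0.71337 + 0.83870 + 1.03026 + 0.91958 + 0.93040 + 0.92275 + 1.52871 + 0.88602) / 9 = 8.641460 / 9 = 0.960162
Sum of squared deviations: (−0.088492)² + (−0.246792)² + (−0.121462)² + (+0.070098)² + (−0.040582)² + (−0.029762)² + (−0.037412)² + (+0.568548)² + (−0.074142)² = 0.421080
Variance = 0.421080 / 8 = 0.052635
SE* = √0.052635

SE* = 0.229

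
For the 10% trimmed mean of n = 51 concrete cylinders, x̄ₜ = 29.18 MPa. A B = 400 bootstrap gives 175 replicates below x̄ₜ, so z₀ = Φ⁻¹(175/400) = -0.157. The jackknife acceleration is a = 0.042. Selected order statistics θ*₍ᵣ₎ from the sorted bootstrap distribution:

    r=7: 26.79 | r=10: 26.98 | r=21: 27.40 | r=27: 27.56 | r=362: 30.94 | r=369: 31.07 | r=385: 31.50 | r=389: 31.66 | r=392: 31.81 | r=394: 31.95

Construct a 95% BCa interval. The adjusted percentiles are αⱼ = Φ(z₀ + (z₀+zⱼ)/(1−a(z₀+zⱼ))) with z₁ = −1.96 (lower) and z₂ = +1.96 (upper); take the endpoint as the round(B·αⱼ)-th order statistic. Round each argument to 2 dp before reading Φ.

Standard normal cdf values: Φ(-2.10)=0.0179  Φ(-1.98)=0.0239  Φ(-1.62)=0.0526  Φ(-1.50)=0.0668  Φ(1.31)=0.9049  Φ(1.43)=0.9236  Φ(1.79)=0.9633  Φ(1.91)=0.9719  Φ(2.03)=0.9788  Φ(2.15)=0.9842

(26.79, 31.50)

Lower: z₀ + z₁ = -0.157 + (-1.960) = -2.117; 1 − a(z₀+z₁) = 1 − (0.042)(-2.117) = 1.0889; argument = -0.157 + (-2.117)/1.0889 = -2.1011 → -2.10.
α₁ = Φ(-2.10) = 0.0179; rank = round(400 × 0.0179) = 7; θ*₍7₎ = 26.79.
Upper: z₀ + z₂ = 1.803; 1 − a(z₀+z₂) = 0.9243; argument = 1.7937 → 1.79; α₂ = 0.9633; rank = 385; θ*₍385₎ = 31.50.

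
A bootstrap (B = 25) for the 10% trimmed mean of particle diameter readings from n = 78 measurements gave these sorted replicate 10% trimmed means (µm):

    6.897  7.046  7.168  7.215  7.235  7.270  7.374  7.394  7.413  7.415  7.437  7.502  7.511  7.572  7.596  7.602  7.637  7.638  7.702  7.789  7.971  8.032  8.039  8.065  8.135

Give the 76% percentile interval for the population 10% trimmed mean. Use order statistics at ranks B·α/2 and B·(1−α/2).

(7.168, 8.032)

α = 0.24; lower rank = 25 × 0.120 = 3; upper rank = 25 × 0.880 = 22.
The 3rd smallest replicate is 7.168; the 22nd is 8.032.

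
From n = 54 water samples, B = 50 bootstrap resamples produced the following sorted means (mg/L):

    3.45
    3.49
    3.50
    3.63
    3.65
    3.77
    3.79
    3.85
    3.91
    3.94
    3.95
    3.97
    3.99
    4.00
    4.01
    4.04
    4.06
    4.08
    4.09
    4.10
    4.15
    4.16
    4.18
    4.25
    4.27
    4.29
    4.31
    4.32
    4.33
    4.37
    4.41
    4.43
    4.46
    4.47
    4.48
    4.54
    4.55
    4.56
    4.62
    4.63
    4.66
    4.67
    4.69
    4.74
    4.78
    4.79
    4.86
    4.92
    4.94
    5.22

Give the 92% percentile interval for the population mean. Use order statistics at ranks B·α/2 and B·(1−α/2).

α = 0.08; lower rank = 50 × 0.040 = 2; upper rank = 50 × 0.960 = 48.
The 2nd smallest replicate is 3.49; the 48th is 4.92.

(3.49, 4.92)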